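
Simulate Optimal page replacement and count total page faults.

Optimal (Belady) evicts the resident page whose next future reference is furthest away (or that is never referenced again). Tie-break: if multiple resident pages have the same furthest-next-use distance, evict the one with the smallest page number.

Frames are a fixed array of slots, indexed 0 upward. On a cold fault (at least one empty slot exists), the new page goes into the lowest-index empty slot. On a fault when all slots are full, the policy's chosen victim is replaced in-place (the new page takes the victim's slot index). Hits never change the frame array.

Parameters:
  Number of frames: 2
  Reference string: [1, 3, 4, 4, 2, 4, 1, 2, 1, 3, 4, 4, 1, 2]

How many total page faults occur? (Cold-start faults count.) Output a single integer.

Step 0: ref 1 → FAULT, frames=[1,-]
Step 1: ref 3 → FAULT, frames=[1,3]
Step 2: ref 4 → FAULT (evict 3), frames=[1,4]
Step 3: ref 4 → HIT, frames=[1,4]
Step 4: ref 2 → FAULT (evict 1), frames=[2,4]
Step 5: ref 4 → HIT, frames=[2,4]
Step 6: ref 1 → FAULT (evict 4), frames=[2,1]
Step 7: ref 2 → HIT, frames=[2,1]
Step 8: ref 1 → HIT, frames=[2,1]
Step 9: ref 3 → FAULT (evict 2), frames=[3,1]
Step 10: ref 4 → FAULT (evict 3), frames=[4,1]
Step 11: ref 4 → HIT, frames=[4,1]
Step 12: ref 1 → HIT, frames=[4,1]
Step 13: ref 2 → FAULT (evict 1), frames=[4,2]
Total faults: 8

Answer: 8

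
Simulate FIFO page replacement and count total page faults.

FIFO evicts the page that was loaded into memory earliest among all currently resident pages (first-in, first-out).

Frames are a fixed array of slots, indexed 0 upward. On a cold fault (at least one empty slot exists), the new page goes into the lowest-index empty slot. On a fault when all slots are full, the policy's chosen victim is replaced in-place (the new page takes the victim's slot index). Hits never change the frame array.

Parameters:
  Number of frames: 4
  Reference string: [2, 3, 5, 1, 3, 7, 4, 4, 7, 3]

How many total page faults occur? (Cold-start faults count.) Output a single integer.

Answer: 7

Derivation:
Step 0: ref 2 → FAULT, frames=[2,-,-,-]
Step 1: ref 3 → FAULT, frames=[2,3,-,-]
Step 2: ref 5 → FAULT, frames=[2,3,5,-]
Step 3: ref 1 → FAULT, frames=[2,3,5,1]
Step 4: ref 3 → HIT, frames=[2,3,5,1]
Step 5: ref 7 → FAULT (evict 2), frames=[7,3,5,1]
Step 6: ref 4 → FAULT (evict 3), frames=[7,4,5,1]
Step 7: ref 4 → HIT, frames=[7,4,5,1]
Step 8: ref 7 → HIT, frames=[7,4,5,1]
Step 9: ref 3 → FAULT (evict 5), frames=[7,4,3,1]
Total faults: 7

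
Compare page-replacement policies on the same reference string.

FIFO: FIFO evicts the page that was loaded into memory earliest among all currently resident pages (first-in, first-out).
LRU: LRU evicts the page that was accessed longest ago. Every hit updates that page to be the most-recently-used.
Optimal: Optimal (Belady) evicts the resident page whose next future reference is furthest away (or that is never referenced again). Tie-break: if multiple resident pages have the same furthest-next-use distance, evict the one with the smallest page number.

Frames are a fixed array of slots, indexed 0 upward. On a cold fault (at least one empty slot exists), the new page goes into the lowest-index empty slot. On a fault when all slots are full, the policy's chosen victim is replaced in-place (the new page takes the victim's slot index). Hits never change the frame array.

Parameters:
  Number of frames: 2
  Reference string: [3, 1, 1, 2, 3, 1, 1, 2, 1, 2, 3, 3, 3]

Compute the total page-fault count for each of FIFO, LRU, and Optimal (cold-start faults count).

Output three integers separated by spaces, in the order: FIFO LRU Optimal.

--- FIFO ---
  step 0: ref 3 -> FAULT, frames=[3,-] (faults so far: 1)
  step 1: ref 1 -> FAULT, frames=[3,1] (faults so far: 2)
  step 2: ref 1 -> HIT, frames=[3,1] (faults so far: 2)
  step 3: ref 2 -> FAULT, evict 3, frames=[2,1] (faults so far: 3)
  step 4: ref 3 -> FAULT, evict 1, frames=[2,3] (faults so far: 4)
  step 5: ref 1 -> FAULT, evict 2, frames=[1,3] (faults so far: 5)
  step 6: ref 1 -> HIT, frames=[1,3] (faults so far: 5)
  step 7: ref 2 -> FAULT, evict 3, frames=[1,2] (faults so far: 6)
  step 8: ref 1 -> HIT, frames=[1,2] (faults so far: 6)
  step 9: ref 2 -> HIT, frames=[1,2] (faults so far: 6)
  step 10: ref 3 -> FAULT, evict 1, frames=[3,2] (faults so far: 7)
  step 11: ref 3 -> HIT, frames=[3,2] (faults so far: 7)
  step 12: ref 3 -> HIT, frames=[3,2] (faults so far: 7)
  FIFO total faults: 7
--- LRU ---
  step 0: ref 3 -> FAULT, frames=[3,-] (faults so far: 1)
  step 1: ref 1 -> FAULT, frames=[3,1] (faults so far: 2)
  step 2: ref 1 -> HIT, frames=[3,1] (faults so far: 2)
  step 3: ref 2 -> FAULT, evict 3, frames=[2,1] (faults so far: 3)
  step 4: ref 3 -> FAULT, evict 1, frames=[2,3] (faults so far: 4)
  step 5: ref 1 -> FAULT, evict 2, frames=[1,3] (faults so far: 5)
  step 6: ref 1 -> HIT, frames=[1,3] (faults so far: 5)
  step 7: ref 2 -> FAULT, evict 3, frames=[1,2] (faults so far: 6)
  step 8: ref 1 -> HIT, frames=[1,2] (faults so far: 6)
  step 9: ref 2 -> HIT, frames=[1,2] (faults so far: 6)
  step 10: ref 3 -> FAULT, evict 1, frames=[3,2] (faults so far: 7)
  step 11: ref 3 -> HIT, frames=[3,2] (faults so far: 7)
  step 12: ref 3 -> HIT, frames=[3,2] (faults so far: 7)
  LRU total faults: 7
--- Optimal ---
  step 0: ref 3 -> FAULT, frames=[3,-] (faults so far: 1)
  step 1: ref 1 -> FAULT, frames=[3,1] (faults so far: 2)
  step 2: ref 1 -> HIT, frames=[3,1] (faults so far: 2)
  step 3: ref 2 -> FAULT, evict 1, frames=[3,2] (faults so far: 3)
  step 4: ref 3 -> HIT, frames=[3,2] (faults so far: 3)
  step 5: ref 1 -> FAULT, evict 3, frames=[1,2] (faults so far: 4)
  step 6: ref 1 -> HIT, frames=[1,2] (faults so far: 4)
  step 7: ref 2 -> HIT, frames=[1,2] (faults so far: 4)
  step 8: ref 1 -> HIT, frames=[1,2] (faults so far: 4)
  step 9: ref 2 -> HIT, frames=[1,2] (faults so far: 4)
  step 10: ref 3 -> FAULT, evict 1, frames=[3,2] (faults so far: 5)
  step 11: ref 3 -> HIT, frames=[3,2] (faults so far: 5)
  step 12: ref 3 -> HIT, frames=[3,2] (faults so far: 5)
  Optimal total faults: 5

Answer: 7 7 5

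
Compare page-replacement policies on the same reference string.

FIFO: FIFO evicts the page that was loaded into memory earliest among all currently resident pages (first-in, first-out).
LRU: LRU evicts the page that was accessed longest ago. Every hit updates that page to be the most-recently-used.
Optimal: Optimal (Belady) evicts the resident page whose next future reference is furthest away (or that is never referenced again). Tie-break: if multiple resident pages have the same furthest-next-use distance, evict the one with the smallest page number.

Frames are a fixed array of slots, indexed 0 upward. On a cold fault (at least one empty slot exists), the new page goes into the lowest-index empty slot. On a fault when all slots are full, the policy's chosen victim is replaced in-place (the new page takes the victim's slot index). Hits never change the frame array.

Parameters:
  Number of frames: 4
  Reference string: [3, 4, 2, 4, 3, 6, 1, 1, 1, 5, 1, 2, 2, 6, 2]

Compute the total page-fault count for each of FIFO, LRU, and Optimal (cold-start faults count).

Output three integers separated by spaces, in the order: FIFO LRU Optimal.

--- FIFO ---
  step 0: ref 3 -> FAULT, frames=[3,-,-,-] (faults so far: 1)
  step 1: ref 4 -> FAULT, frames=[3,4,-,-] (faults so far: 2)
  step 2: ref 2 -> FAULT, frames=[3,4,2,-] (faults so far: 3)
  step 3: ref 4 -> HIT, frames=[3,4,2,-] (faults so far: 3)
  step 4: ref 3 -> HIT, frames=[3,4,2,-] (faults so far: 3)
  step 5: ref 6 -> FAULT, frames=[3,4,2,6] (faults so far: 4)
  step 6: ref 1 -> FAULT, evict 3, frames=[1,4,2,6] (faults so far: 5)
  step 7: ref 1 -> HIT, frames=[1,4,2,6] (faults so far: 5)
  step 8: ref 1 -> HIT, frames=[1,4,2,6] (faults so far: 5)
  step 9: ref 5 -> FAULT, evict 4, frames=[1,5,2,6] (faults so far: 6)
  step 10: ref 1 -> HIT, frames=[1,5,2,6] (faults so far: 6)
  step 11: ref 2 -> HIT, frames=[1,5,2,6] (faults so far: 6)
  step 12: ref 2 -> HIT, frames=[1,5,2,6] (faults so far: 6)
  step 13: ref 6 -> HIT, frames=[1,5,2,6] (faults so far: 6)
  step 14: ref 2 -> HIT, frames=[1,5,2,6] (faults so far: 6)
  FIFO total faults: 6
--- LRU ---
  step 0: ref 3 -> FAULT, frames=[3,-,-,-] (faults so far: 1)
  step 1: ref 4 -> FAULT, frames=[3,4,-,-] (faults so far: 2)
  step 2: ref 2 -> FAULT, frames=[3,4,2,-] (faults so far: 3)
  step 3: ref 4 -> HIT, frames=[3,4,2,-] (faults so far: 3)
  step 4: ref 3 -> HIT, frames=[3,4,2,-] (faults so far: 3)
  step 5: ref 6 -> FAULT, frames=[3,4,2,6] (faults so far: 4)
  step 6: ref 1 -> FAULT, evict 2, frames=[3,4,1,6] (faults so far: 5)
  step 7: ref 1 -> HIT, frames=[3,4,1,6] (faults so far: 5)
  step 8: ref 1 -> HIT, frames=[3,4,1,6] (faults so far: 5)
  step 9: ref 5 -> FAULT, evict 4, frames=[3,5,1,6] (faults so far: 6)
  step 10: ref 1 -> HIT, frames=[3,5,1,6] (faults so far: 6)
  step 11: ref 2 -> FAULT, evict 3, frames=[2,5,1,6] (faults so far: 7)
  step 12: ref 2 -> HIT, frames=[2,5,1,6] (faults so far: 7)
  step 13: ref 6 -> HIT, frames=[2,5,1,6] (faults so far: 7)
  step 14: ref 2 -> HIT, frames=[2,5,1,6] (faults so far: 7)
  LRU total faults: 7
--- Optimal ---
  step 0: ref 3 -> FAULT, frames=[3,-,-,-] (faults so far: 1)
  step 1: ref 4 -> FAULT, frames=[3,4,-,-] (faults so far: 2)
  step 2: ref 2 -> FAULT, frames=[3,4,2,-] (faults so far: 3)
  step 3: ref 4 -> HIT, frames=[3,4,2,-] (faults so far: 3)
  step 4: ref 3 -> HIT, frames=[3,4,2,-] (faults so far: 3)
  step 5: ref 6 -> FAULT, frames=[3,4,2,6] (faults so far: 4)
  step 6: ref 1 -> FAULT, evict 3, frames=[1,4,2,6] (faults so far: 5)
  step 7: ref 1 -> HIT, frames=[1,4,2,6] (faults so far: 5)
  step 8: ref 1 -> HIT, frames=[1,4,2,6] (faults so far: 5)
  step 9: ref 5 -> FAULT, evict 4, frames=[1,5,2,6] (faults so far: 6)
  step 10: ref 1 -> HIT, frames=[1,5,2,6] (faults so far: 6)
  step 11: ref 2 -> HIT, frames=[1,5,2,6] (faults so far: 6)
  step 12: ref 2 -> HIT, frames=[1,5,2,6] (faults so far: 6)
  step 13: ref 6 -> HIT, frames=[1,5,2,6] (faults so far: 6)
  step 14: ref 2 -> HIT, frames=[1,5,2,6] (faults so far: 6)
  Optimal total faults: 6

Answer: 6 7 6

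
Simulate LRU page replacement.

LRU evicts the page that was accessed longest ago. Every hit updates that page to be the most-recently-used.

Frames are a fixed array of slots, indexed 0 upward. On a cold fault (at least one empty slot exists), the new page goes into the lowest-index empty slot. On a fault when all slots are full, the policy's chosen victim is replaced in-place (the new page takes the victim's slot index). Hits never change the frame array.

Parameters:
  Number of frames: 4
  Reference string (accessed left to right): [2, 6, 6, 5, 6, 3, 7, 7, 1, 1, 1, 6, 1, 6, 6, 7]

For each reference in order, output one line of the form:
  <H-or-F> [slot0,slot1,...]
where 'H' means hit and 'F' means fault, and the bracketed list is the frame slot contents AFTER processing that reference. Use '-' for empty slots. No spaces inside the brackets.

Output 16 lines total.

F [2,-,-,-]
F [2,6,-,-]
H [2,6,-,-]
F [2,6,5,-]
H [2,6,5,-]
F [2,6,5,3]
F [7,6,5,3]
H [7,6,5,3]
F [7,6,1,3]
H [7,6,1,3]
H [7,6,1,3]
H [7,6,1,3]
H [7,6,1,3]
H [7,6,1,3]
H [7,6,1,3]
H [7,6,1,3]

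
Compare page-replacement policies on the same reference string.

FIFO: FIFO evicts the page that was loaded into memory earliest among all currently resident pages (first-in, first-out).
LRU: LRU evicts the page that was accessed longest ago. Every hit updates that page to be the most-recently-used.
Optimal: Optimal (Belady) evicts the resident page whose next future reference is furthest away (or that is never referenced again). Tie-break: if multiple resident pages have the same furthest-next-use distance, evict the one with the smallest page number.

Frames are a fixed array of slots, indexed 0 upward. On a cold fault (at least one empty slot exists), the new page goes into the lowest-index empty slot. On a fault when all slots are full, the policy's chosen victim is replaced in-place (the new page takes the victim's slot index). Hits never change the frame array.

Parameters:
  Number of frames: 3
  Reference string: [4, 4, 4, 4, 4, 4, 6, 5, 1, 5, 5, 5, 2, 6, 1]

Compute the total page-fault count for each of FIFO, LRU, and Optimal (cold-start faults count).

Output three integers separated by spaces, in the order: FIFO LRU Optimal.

Answer: 6 7 5

Derivation:
--- FIFO ---
  step 0: ref 4 -> FAULT, frames=[4,-,-] (faults so far: 1)
  step 1: ref 4 -> HIT, frames=[4,-,-] (faults so far: 1)
  step 2: ref 4 -> HIT, frames=[4,-,-] (faults so far: 1)
  step 3: ref 4 -> HIT, frames=[4,-,-] (faults so far: 1)
  step 4: ref 4 -> HIT, frames=[4,-,-] (faults so far: 1)
  step 5: ref 4 -> HIT, frames=[4,-,-] (faults so far: 1)
  step 6: ref 6 -> FAULT, frames=[4,6,-] (faults so far: 2)
  step 7: ref 5 -> FAULT, frames=[4,6,5] (faults so far: 3)
  step 8: ref 1 -> FAULT, evict 4, frames=[1,6,5] (faults so far: 4)
  step 9: ref 5 -> HIT, frames=[1,6,5] (faults so far: 4)
  step 10: ref 5 -> HIT, frames=[1,6,5] (faults so far: 4)
  step 11: ref 5 -> HIT, frames=[1,6,5] (faults so far: 4)
  step 12: ref 2 -> FAULT, evict 6, frames=[1,2,5] (faults so far: 5)
  step 13: ref 6 -> FAULT, evict 5, frames=[1,2,6] (faults so far: 6)
  step 14: ref 1 -> HIT, frames=[1,2,6] (faults so far: 6)
  FIFO total faults: 6
--- LRU ---
  step 0: ref 4 -> FAULT, frames=[4,-,-] (faults so far: 1)
  step 1: ref 4 -> HIT, frames=[4,-,-] (faults so far: 1)
  step 2: ref 4 -> HIT, frames=[4,-,-] (faults so far: 1)
  step 3: ref 4 -> HIT, frames=[4,-,-] (faults so far: 1)
  step 4: ref 4 -> HIT, frames=[4,-,-] (faults so far: 1)
  step 5: ref 4 -> HIT, frames=[4,-,-] (faults so far: 1)
  step 6: ref 6 -> FAULT, frames=[4,6,-] (faults so far: 2)
  step 7: ref 5 -> FAULT, frames=[4,6,5] (faults so far: 3)
  step 8: ref 1 -> FAULT, evict 4, frames=[1,6,5] (faults so far: 4)
  step 9: ref 5 -> HIT, frames=[1,6,5] (faults so far: 4)
  step 10: ref 5 -> HIT, frames=[1,6,5] (faults so far: 4)
  step 11: ref 5 -> HIT, frames=[1,6,5] (faults so far: 4)
  step 12: ref 2 -> FAULT, evict 6, frames=[1,2,5] (faults so far: 5)
  step 13: ref 6 -> FAULT, evict 1, frames=[6,2,5] (faults so far: 6)
  step 14: ref 1 -> FAULT, evict 5, frames=[6,2,1] (faults so far: 7)
  LRU total faults: 7
--- Optimal ---
  step 0: ref 4 -> FAULT, frames=[4,-,-] (faults so far: 1)
  step 1: ref 4 -> HIT, frames=[4,-,-] (faults so far: 1)
  step 2: ref 4 -> HIT, frames=[4,-,-] (faults so far: 1)
  step 3: ref 4 -> HIT, frames=[4,-,-] (faults so far: 1)
  step 4: ref 4 -> HIT, frames=[4,-,-] (faults so far: 1)
  step 5: ref 4 -> HIT, frames=[4,-,-] (faults so far: 1)
  step 6: ref 6 -> FAULT, frames=[4,6,-] (faults so far: 2)
  step 7: ref 5 -> FAULT, frames=[4,6,5] (faults so far: 3)
  step 8: ref 1 -> FAULT, evict 4, frames=[1,6,5] (faults so far: 4)
  step 9: ref 5 -> HIT, frames=[1,6,5] (faults so far: 4)
  step 10: ref 5 -> HIT, frames=[1,6,5] (faults so far: 4)
  step 11: ref 5 -> HIT, frames=[1,6,5] (faults so far: 4)
  step 12: ref 2 -> FAULT, evict 5, frames=[1,6,2] (faults so far: 5)
  step 13: ref 6 -> HIT, frames=[1,6,2] (faults so far: 5)
  step 14: ref 1 -> HIT, frames=[1,6,2] (faults so far: 5)
  Optimal total faults: 5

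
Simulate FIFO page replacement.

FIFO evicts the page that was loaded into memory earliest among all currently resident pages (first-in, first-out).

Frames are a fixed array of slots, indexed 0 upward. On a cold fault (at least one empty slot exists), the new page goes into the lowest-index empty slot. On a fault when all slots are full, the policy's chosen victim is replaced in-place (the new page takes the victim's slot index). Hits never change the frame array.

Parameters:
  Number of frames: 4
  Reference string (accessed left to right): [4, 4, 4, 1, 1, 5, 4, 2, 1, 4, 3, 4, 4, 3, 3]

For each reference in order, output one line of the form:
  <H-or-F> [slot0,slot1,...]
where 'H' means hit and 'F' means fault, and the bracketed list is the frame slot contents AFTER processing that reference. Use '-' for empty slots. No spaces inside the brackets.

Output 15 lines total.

F [4,-,-,-]
H [4,-,-,-]
H [4,-,-,-]
F [4,1,-,-]
H [4,1,-,-]
F [4,1,5,-]
H [4,1,5,-]
F [4,1,5,2]
H [4,1,5,2]
H [4,1,5,2]
F [3,1,5,2]
F [3,4,5,2]
H [3,4,5,2]
H [3,4,5,2]
H [3,4,5,2]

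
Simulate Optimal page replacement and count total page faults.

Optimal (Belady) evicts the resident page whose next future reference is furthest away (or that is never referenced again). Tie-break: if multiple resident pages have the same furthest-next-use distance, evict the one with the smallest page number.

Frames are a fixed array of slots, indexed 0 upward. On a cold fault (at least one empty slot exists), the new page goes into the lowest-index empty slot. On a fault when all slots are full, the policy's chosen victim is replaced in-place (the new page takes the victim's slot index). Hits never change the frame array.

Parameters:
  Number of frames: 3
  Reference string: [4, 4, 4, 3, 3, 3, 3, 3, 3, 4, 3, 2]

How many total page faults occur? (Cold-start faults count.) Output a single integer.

Answer: 3

Derivation:
Step 0: ref 4 → FAULT, frames=[4,-,-]
Step 1: ref 4 → HIT, frames=[4,-,-]
Step 2: ref 4 → HIT, frames=[4,-,-]
Step 3: ref 3 → FAULT, frames=[4,3,-]
Step 4: ref 3 → HIT, frames=[4,3,-]
Step 5: ref 3 → HIT, frames=[4,3,-]
Step 6: ref 3 → HIT, frames=[4,3,-]
Step 7: ref 3 → HIT, frames=[4,3,-]
Step 8: ref 3 → HIT, frames=[4,3,-]
Step 9: ref 4 → HIT, frames=[4,3,-]
Step 10: ref 3 → HIT, frames=[4,3,-]
Step 11: ref 2 → FAULT, frames=[4,3,2]
Total faults: 3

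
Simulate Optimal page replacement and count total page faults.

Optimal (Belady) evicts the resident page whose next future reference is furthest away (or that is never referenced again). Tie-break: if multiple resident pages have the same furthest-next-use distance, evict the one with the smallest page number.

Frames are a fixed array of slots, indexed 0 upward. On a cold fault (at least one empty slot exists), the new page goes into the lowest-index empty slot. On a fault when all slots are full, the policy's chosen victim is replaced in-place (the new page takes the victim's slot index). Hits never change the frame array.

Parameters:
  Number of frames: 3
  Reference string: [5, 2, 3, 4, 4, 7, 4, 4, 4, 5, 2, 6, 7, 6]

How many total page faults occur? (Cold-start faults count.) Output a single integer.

Answer: 7

Derivation:
Step 0: ref 5 → FAULT, frames=[5,-,-]
Step 1: ref 2 → FAULT, frames=[5,2,-]
Step 2: ref 3 → FAULT, frames=[5,2,3]
Step 3: ref 4 → FAULT (evict 3), frames=[5,2,4]
Step 4: ref 4 → HIT, frames=[5,2,4]
Step 5: ref 7 → FAULT (evict 2), frames=[5,7,4]
Step 6: ref 4 → HIT, frames=[5,7,4]
Step 7: ref 4 → HIT, frames=[5,7,4]
Step 8: ref 4 → HIT, frames=[5,7,4]
Step 9: ref 5 → HIT, frames=[5,7,4]
Step 10: ref 2 → FAULT (evict 4), frames=[5,7,2]
Step 11: ref 6 → FAULT (evict 2), frames=[5,7,6]
Step 12: ref 7 → HIT, frames=[5,7,6]
Step 13: ref 6 → HIT, frames=[5,7,6]
Total faults: 7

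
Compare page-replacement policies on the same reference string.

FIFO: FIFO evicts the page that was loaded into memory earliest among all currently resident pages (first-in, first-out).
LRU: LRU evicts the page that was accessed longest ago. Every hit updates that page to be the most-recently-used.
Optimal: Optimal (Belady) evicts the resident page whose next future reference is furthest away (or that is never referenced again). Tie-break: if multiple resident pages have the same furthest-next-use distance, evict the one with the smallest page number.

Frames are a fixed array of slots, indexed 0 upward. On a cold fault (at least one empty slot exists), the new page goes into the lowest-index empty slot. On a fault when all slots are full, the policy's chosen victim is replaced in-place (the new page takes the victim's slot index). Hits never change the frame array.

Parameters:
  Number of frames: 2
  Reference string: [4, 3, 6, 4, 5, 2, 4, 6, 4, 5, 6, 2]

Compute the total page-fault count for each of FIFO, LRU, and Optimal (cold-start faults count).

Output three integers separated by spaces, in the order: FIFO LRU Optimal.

Answer: 10 11 8

Derivation:
--- FIFO ---
  step 0: ref 4 -> FAULT, frames=[4,-] (faults so far: 1)
  step 1: ref 3 -> FAULT, frames=[4,3] (faults so far: 2)
  step 2: ref 6 -> FAULT, evict 4, frames=[6,3] (faults so far: 3)
  step 3: ref 4 -> FAULT, evict 3, frames=[6,4] (faults so far: 4)
  step 4: ref 5 -> FAULT, evict 6, frames=[5,4] (faults so far: 5)
  step 5: ref 2 -> FAULT, evict 4, frames=[5,2] (faults so far: 6)
  step 6: ref 4 -> FAULT, evict 5, frames=[4,2] (faults so far: 7)
  step 7: ref 6 -> FAULT, evict 2, frames=[4,6] (faults so far: 8)
  step 8: ref 4 -> HIT, frames=[4,6] (faults so far: 8)
  step 9: ref 5 -> FAULT, evict 4, frames=[5,6] (faults so far: 9)
  step 10: ref 6 -> HIT, frames=[5,6] (faults so far: 9)
  step 11: ref 2 -> FAULT, evict 6, frames=[5,2] (faults so far: 10)
  FIFO total faults: 10
--- LRU ---
  step 0: ref 4 -> FAULT, frames=[4,-] (faults so far: 1)
  step 1: ref 3 -> FAULT, frames=[4,3] (faults so far: 2)
  step 2: ref 6 -> FAULT, evict 4, frames=[6,3] (faults so far: 3)
  step 3: ref 4 -> FAULT, evict 3, frames=[6,4] (faults so far: 4)
  step 4: ref 5 -> FAULT, evict 6, frames=[5,4] (faults so far: 5)
  step 5: ref 2 -> FAULT, evict 4, frames=[5,2] (faults so far: 6)
  step 6: ref 4 -> FAULT, evict 5, frames=[4,2] (faults so far: 7)
  step 7: ref 6 -> FAULT, evict 2, frames=[4,6] (faults so far: 8)
  step 8: ref 4 -> HIT, frames=[4,6] (faults so far: 8)
  step 9: ref 5 -> FAULT, evict 6, frames=[4,5] (faults so far: 9)
  step 10: ref 6 -> FAULT, evict 4, frames=[6,5] (faults so far: 10)
  step 11: ref 2 -> FAULT, evict 5, frames=[6,2] (faults so far: 11)
  LRU total faults: 11
--- Optimal ---
  step 0: ref 4 -> FAULT, frames=[4,-] (faults so far: 1)
  step 1: ref 3 -> FAULT, frames=[4,3] (faults so far: 2)
  step 2: ref 6 -> FAULT, evict 3, frames=[4,6] (faults so far: 3)
  step 3: ref 4 -> HIT, frames=[4,6] (faults so far: 3)
  step 4: ref 5 -> FAULT, evict 6, frames=[4,5] (faults so far: 4)
  step 5: ref 2 -> FAULT, evict 5, frames=[4,2] (faults so far: 5)
  step 6: ref 4 -> HIT, frames=[4,2] (faults so far: 5)
  step 7: ref 6 -> FAULT, evict 2, frames=[4,6] (faults so far: 6)
  step 8: ref 4 -> HIT, frames=[4,6] (faults so far: 6)
  step 9: ref 5 -> FAULT, evict 4, frames=[5,6] (faults so far: 7)
  step 10: ref 6 -> HIT, frames=[5,6] (faults so far: 7)
  step 11: ref 2 -> FAULT, evict 5, frames=[2,6] (faults so far: 8)
  Optimal total faults: 8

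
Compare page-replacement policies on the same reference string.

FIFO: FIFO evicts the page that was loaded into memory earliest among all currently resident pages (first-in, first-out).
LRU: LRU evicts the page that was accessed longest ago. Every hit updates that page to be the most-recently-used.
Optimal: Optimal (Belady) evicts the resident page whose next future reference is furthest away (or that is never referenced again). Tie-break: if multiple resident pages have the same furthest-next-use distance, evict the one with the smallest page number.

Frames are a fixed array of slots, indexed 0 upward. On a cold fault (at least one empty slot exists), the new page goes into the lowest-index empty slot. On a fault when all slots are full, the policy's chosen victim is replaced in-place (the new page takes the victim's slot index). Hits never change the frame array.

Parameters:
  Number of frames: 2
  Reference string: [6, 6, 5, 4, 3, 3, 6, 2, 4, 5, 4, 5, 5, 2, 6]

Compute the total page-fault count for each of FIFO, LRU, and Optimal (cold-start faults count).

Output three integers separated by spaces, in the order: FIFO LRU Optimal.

Answer: 10 10 9

Derivation:
--- FIFO ---
  step 0: ref 6 -> FAULT, frames=[6,-] (faults so far: 1)
  step 1: ref 6 -> HIT, frames=[6,-] (faults so far: 1)
  step 2: ref 5 -> FAULT, frames=[6,5] (faults so far: 2)
  step 3: ref 4 -> FAULT, evict 6, frames=[4,5] (faults so far: 3)
  step 4: ref 3 -> FAULT, evict 5, frames=[4,3] (faults so far: 4)
  step 5: ref 3 -> HIT, frames=[4,3] (faults so far: 4)
  step 6: ref 6 -> FAULT, evict 4, frames=[6,3] (faults so far: 5)
  step 7: ref 2 -> FAULT, evict 3, frames=[6,2] (faults so far: 6)
  step 8: ref 4 -> FAULT, evict 6, frames=[4,2] (faults so far: 7)
  step 9: ref 5 -> FAULT, evict 2, frames=[4,5] (faults so far: 8)
  step 10: ref 4 -> HIT, frames=[4,5] (faults so far: 8)
  step 11: ref 5 -> HIT, frames=[4,5] (faults so far: 8)
  step 12: ref 5 -> HIT, frames=[4,5] (faults so far: 8)
  step 13: ref 2 -> FAULT, evict 4, frames=[2,5] (faults so far: 9)
  step 14: ref 6 -> FAULT, evict 5, frames=[2,6] (faults so far: 10)
  FIFO total faults: 10
--- LRU ---
  step 0: ref 6 -> FAULT, frames=[6,-] (faults so far: 1)
  step 1: ref 6 -> HIT, frames=[6,-] (faults so far: 1)
  step 2: ref 5 -> FAULT, frames=[6,5] (faults so far: 2)
  step 3: ref 4 -> FAULT, evict 6, frames=[4,5] (faults so far: 3)
  step 4: ref 3 -> FAULT, evict 5, frames=[4,3] (faults so far: 4)
  step 5: ref 3 -> HIT, frames=[4,3] (faults so far: 4)
  step 6: ref 6 -> FAULT, evict 4, frames=[6,3] (faults so far: 5)
  step 7: ref 2 -> FAULT, evict 3, frames=[6,2] (faults so far: 6)
  step 8: ref 4 -> FAULT, evict 6, frames=[4,2] (faults so far: 7)
  step 9: ref 5 -> FAULT, evict 2, frames=[4,5] (faults so far: 8)
  step 10: ref 4 -> HIT, frames=[4,5] (faults so far: 8)
  step 11: ref 5 -> HIT, frames=[4,5] (faults so far: 8)
  step 12: ref 5 -> HIT, frames=[4,5] (faults so far: 8)
  step 13: ref 2 -> FAULT, evict 4, frames=[2,5] (faults so far: 9)
  step 14: ref 6 -> FAULT, evict 5, frames=[2,6] (faults so far: 10)
  LRU total faults: 10
--- Optimal ---
  step 0: ref 6 -> FAULT, frames=[6,-] (faults so far: 1)
  step 1: ref 6 -> HIT, frames=[6,-] (faults so far: 1)
  step 2: ref 5 -> FAULT, frames=[6,5] (faults so far: 2)
  step 3: ref 4 -> FAULT, evict 5, frames=[6,4] (faults so far: 3)
  step 4: ref 3 -> FAULT, evict 4, frames=[6,3] (faults so far: 4)
  step 5: ref 3 -> HIT, frames=[6,3] (faults so far: 4)
  step 6: ref 6 -> HIT, frames=[6,3] (faults so far: 4)
  step 7: ref 2 -> FAULT, evict 3, frames=[6,2] (faults so far: 5)
  step 8: ref 4 -> FAULT, evict 6, frames=[4,2] (faults so far: 6)
  step 9: ref 5 -> FAULT, evict 2, frames=[4,5] (faults so far: 7)
  step 10: ref 4 -> HIT, frames=[4,5] (faults so far: 7)
  step 11: ref 5 -> HIT, frames=[4,5] (faults so far: 7)
  step 12: ref 5 -> HIT, frames=[4,5] (faults so far: 7)
  step 13: ref 2 -> FAULT, evict 4, frames=[2,5] (faults so far: 8)
  step 14: ref 6 -> FAULT, evict 2, frames=[6,5] (faults so far: 9)
  Optimal total faults: 9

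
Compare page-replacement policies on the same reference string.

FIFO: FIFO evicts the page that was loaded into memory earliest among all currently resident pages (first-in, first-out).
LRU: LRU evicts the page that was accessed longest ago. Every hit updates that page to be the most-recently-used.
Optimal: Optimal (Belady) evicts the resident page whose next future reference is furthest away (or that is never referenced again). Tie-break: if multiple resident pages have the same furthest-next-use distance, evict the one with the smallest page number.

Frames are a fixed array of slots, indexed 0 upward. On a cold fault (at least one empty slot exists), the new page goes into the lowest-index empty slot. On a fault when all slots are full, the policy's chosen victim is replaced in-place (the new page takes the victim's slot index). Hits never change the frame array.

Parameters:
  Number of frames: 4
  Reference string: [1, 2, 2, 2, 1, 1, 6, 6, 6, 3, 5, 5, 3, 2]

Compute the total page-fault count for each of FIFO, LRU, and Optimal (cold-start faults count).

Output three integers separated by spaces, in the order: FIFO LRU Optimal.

--- FIFO ---
  step 0: ref 1 -> FAULT, frames=[1,-,-,-] (faults so far: 1)
  step 1: ref 2 -> FAULT, frames=[1,2,-,-] (faults so far: 2)
  step 2: ref 2 -> HIT, frames=[1,2,-,-] (faults so far: 2)
  step 3: ref 2 -> HIT, frames=[1,2,-,-] (faults so far: 2)
  step 4: ref 1 -> HIT, frames=[1,2,-,-] (faults so far: 2)
  step 5: ref 1 -> HIT, frames=[1,2,-,-] (faults so far: 2)
  step 6: ref 6 -> FAULT, frames=[1,2,6,-] (faults so far: 3)
  step 7: ref 6 -> HIT, frames=[1,2,6,-] (faults so far: 3)
  step 8: ref 6 -> HIT, frames=[1,2,6,-] (faults so far: 3)
  step 9: ref 3 -> FAULT, frames=[1,2,6,3] (faults so far: 4)
  step 10: ref 5 -> FAULT, evict 1, frames=[5,2,6,3] (faults so far: 5)
  step 11: ref 5 -> HIT, frames=[5,2,6,3] (faults so far: 5)
  step 12: ref 3 -> HIT, frames=[5,2,6,3] (faults so far: 5)
  step 13: ref 2 -> HIT, frames=[5,2,6,3] (faults so far: 5)
  FIFO total faults: 5
--- LRU ---
  step 0: ref 1 -> FAULT, frames=[1,-,-,-] (faults so far: 1)
  step 1: ref 2 -> FAULT, frames=[1,2,-,-] (faults so far: 2)
  step 2: ref 2 -> HIT, frames=[1,2,-,-] (faults so far: 2)
  step 3: ref 2 -> HIT, frames=[1,2,-,-] (faults so far: 2)
  step 4: ref 1 -> HIT, frames=[1,2,-,-] (faults so far: 2)
  step 5: ref 1 -> HIT, frames=[1,2,-,-] (faults so far: 2)
  step 6: ref 6 -> FAULT, frames=[1,2,6,-] (faults so far: 3)
  step 7: ref 6 -> HIT, frames=[1,2,6,-] (faults so far: 3)
  step 8: ref 6 -> HIT, frames=[1,2,6,-] (faults so far: 3)
  step 9: ref 3 -> FAULT, frames=[1,2,6,3] (faults so far: 4)
  step 10: ref 5 -> FAULT, evict 2, frames=[1,5,6,3] (faults so far: 5)
  step 11: ref 5 -> HIT, frames=[1,5,6,3] (faults so far: 5)
  step 12: ref 3 -> HIT, frames=[1,5,6,3] (faults so far: 5)
  step 13: ref 2 -> FAULT, evict 1, frames=[2,5,6,3] (faults so far: 6)
  LRU total faults: 6
--- Optimal ---
  step 0: ref 1 -> FAULT, frames=[1,-,-,-] (faults so far: 1)
  step 1: ref 2 -> FAULT, frames=[1,2,-,-] (faults so far: 2)
  step 2: ref 2 -> HIT, frames=[1,2,-,-] (faults so far: 2)
  step 3: ref 2 -> HIT, frames=[1,2,-,-] (faults so far: 2)
  step 4: ref 1 -> HIT, frames=[1,2,-,-] (faults so far: 2)
  step 5: ref 1 -> HIT, frames=[1,2,-,-] (faults so far: 2)
  step 6: ref 6 -> FAULT, frames=[1,2,6,-] (faults so far: 3)
  step 7: ref 6 -> HIT, frames=[1,2,6,-] (faults so far: 3)
  step 8: ref 6 -> HIT, frames=[1,2,6,-] (faults so far: 3)
  step 9: ref 3 -> FAULT, frames=[1,2,6,3] (faults so far: 4)
  step 10: ref 5 -> FAULT, evict 1, frames=[5,2,6,3] (faults so far: 5)
  step 11: ref 5 -> HIT, frames=[5,2,6,3] (faults so far: 5)
  step 12: ref 3 -> HIT, frames=[5,2,6,3] (faults so far: 5)
  step 13: ref 2 -> HIT, frames=[5,2,6,3] (faults so far: 5)
  Optimal total faults: 5

Answer: 5 6 5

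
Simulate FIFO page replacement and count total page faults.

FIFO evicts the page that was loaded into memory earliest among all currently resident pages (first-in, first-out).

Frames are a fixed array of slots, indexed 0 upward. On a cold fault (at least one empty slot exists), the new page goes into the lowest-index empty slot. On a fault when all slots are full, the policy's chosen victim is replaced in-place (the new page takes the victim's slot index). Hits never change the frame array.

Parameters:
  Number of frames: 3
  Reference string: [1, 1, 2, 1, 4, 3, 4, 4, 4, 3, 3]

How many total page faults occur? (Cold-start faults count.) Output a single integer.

Answer: 4

Derivation:
Step 0: ref 1 → FAULT, frames=[1,-,-]
Step 1: ref 1 → HIT, frames=[1,-,-]
Step 2: ref 2 → FAULT, frames=[1,2,-]
Step 3: ref 1 → HIT, frames=[1,2,-]
Step 4: ref 4 → FAULT, frames=[1,2,4]
Step 5: ref 3 → FAULT (evict 1), frames=[3,2,4]
Step 6: ref 4 → HIT, frames=[3,2,4]
Step 7: ref 4 → HIT, frames=[3,2,4]
Step 8: ref 4 → HIT, frames=[3,2,4]
Step 9: ref 3 → HIT, frames=[3,2,4]
Step 10: ref 3 → HIT, frames=[3,2,4]
Total faults: 4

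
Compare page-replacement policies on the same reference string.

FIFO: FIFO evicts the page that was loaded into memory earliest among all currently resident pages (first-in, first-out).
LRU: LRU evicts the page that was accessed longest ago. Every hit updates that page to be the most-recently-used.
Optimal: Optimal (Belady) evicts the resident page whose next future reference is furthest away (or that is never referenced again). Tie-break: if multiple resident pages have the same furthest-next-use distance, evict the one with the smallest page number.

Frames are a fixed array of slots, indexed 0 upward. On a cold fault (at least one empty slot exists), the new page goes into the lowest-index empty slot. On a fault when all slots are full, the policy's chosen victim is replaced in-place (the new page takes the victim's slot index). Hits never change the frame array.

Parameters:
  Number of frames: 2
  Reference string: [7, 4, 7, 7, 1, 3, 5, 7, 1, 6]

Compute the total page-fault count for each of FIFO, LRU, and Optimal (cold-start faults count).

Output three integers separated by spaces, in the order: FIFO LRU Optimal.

--- FIFO ---
  step 0: ref 7 -> FAULT, frames=[7,-] (faults so far: 1)
  step 1: ref 4 -> FAULT, frames=[7,4] (faults so far: 2)
  step 2: ref 7 -> HIT, frames=[7,4] (faults so far: 2)
  step 3: ref 7 -> HIT, frames=[7,4] (faults so far: 2)
  step 4: ref 1 -> FAULT, evict 7, frames=[1,4] (faults so far: 3)
  step 5: ref 3 -> FAULT, evict 4, frames=[1,3] (faults so far: 4)
  step 6: ref 5 -> FAULT, evict 1, frames=[5,3] (faults so far: 5)
  step 7: ref 7 -> FAULT, evict 3, frames=[5,7] (faults so far: 6)
  step 8: ref 1 -> FAULT, evict 5, frames=[1,7] (faults so far: 7)
  step 9: ref 6 -> FAULT, evict 7, frames=[1,6] (faults so far: 8)
  FIFO total faults: 8
--- LRU ---
  step 0: ref 7 -> FAULT, frames=[7,-] (faults so far: 1)
  step 1: ref 4 -> FAULT, frames=[7,4] (faults so far: 2)
  step 2: ref 7 -> HIT, frames=[7,4] (faults so far: 2)
  step 3: ref 7 -> HIT, frames=[7,4] (faults so far: 2)
  step 4: ref 1 -> FAULT, evict 4, frames=[7,1] (faults so far: 3)
  step 5: ref 3 -> FAULT, evict 7, frames=[3,1] (faults so far: 4)
  step 6: ref 5 -> FAULT, evict 1, frames=[3,5] (faults so far: 5)
  step 7: ref 7 -> FAULT, evict 3, frames=[7,5] (faults so far: 6)
  step 8: ref 1 -> FAULT, evict 5, frames=[7,1] (faults so far: 7)
  step 9: ref 6 -> FAULT, evict 7, frames=[6,1] (faults so far: 8)
  LRU total faults: 8
--- Optimal ---
  step 0: ref 7 -> FAULT, frames=[7,-] (faults so far: 1)
  step 1: ref 4 -> FAULT, frames=[7,4] (faults so far: 2)
  step 2: ref 7 -> HIT, frames=[7,4] (faults so far: 2)
  step 3: ref 7 -> HIT, frames=[7,4] (faults so far: 2)
  step 4: ref 1 -> FAULT, evict 4, frames=[7,1] (faults so far: 3)
  step 5: ref 3 -> FAULT, evict 1, frames=[7,3] (faults so far: 4)
  step 6: ref 5 -> FAULT, evict 3, frames=[7,5] (faults so far: 5)
  step 7: ref 7 -> HIT, frames=[7,5] (faults so far: 5)
  step 8: ref 1 -> FAULT, evict 5, frames=[7,1] (faults so far: 6)
  step 9: ref 6 -> FAULT, evict 1, frames=[7,6] (faults so far: 7)
  Optimal total faults: 7

Answer: 8 8 7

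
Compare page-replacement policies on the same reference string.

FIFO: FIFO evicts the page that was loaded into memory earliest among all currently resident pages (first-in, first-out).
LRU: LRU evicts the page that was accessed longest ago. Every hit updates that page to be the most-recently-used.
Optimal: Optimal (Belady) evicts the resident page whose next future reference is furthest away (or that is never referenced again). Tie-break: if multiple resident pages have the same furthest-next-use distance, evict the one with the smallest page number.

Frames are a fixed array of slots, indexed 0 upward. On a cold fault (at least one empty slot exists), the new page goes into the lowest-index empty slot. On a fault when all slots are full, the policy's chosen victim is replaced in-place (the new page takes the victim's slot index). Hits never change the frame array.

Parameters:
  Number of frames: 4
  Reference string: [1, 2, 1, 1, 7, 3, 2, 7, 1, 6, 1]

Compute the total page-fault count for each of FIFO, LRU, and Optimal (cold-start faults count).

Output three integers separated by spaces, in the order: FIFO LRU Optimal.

Answer: 6 5 5

Derivation:
--- FIFO ---
  step 0: ref 1 -> FAULT, frames=[1,-,-,-] (faults so far: 1)
  step 1: ref 2 -> FAULT, frames=[1,2,-,-] (faults so far: 2)
  step 2: ref 1 -> HIT, frames=[1,2,-,-] (faults so far: 2)
  step 3: ref 1 -> HIT, frames=[1,2,-,-] (faults so far: 2)
  step 4: ref 7 -> FAULT, frames=[1,2,7,-] (faults so far: 3)
  step 5: ref 3 -> FAULT, frames=[1,2,7,3] (faults so far: 4)
  step 6: ref 2 -> HIT, frames=[1,2,7,3] (faults so far: 4)
  step 7: ref 7 -> HIT, frames=[1,2,7,3] (faults so far: 4)
  step 8: ref 1 -> HIT, frames=[1,2,7,3] (faults so far: 4)
  step 9: ref 6 -> FAULT, evict 1, frames=[6,2,7,3] (faults so far: 5)
  step 10: ref 1 -> FAULT, evict 2, frames=[6,1,7,3] (faults so far: 6)
  FIFO total faults: 6
--- LRU ---
  step 0: ref 1 -> FAULT, frames=[1,-,-,-] (faults so far: 1)
  step 1: ref 2 -> FAULT, frames=[1,2,-,-] (faults so far: 2)
  step 2: ref 1 -> HIT, frames=[1,2,-,-] (faults so far: 2)
  step 3: ref 1 -> HIT, frames=[1,2,-,-] (faults so far: 2)
  step 4: ref 7 -> FAULT, frames=[1,2,7,-] (faults so far: 3)
  step 5: ref 3 -> FAULT, frames=[1,2,7,3] (faults so far: 4)
  step 6: ref 2 -> HIT, frames=[1,2,7,3] (faults so far: 4)
  step 7: ref 7 -> HIT, frames=[1,2,7,3] (faults so far: 4)
  step 8: ref 1 -> HIT, frames=[1,2,7,3] (faults so far: 4)
  step 9: ref 6 -> FAULT, evict 3, frames=[1,2,7,6] (faults so far: 5)
  step 10: ref 1 -> HIT, frames=[1,2,7,6] (faults so far: 5)
  LRU total faults: 5
--- Optimal ---
  step 0: ref 1 -> FAULT, frames=[1,-,-,-] (faults so far: 1)
  step 1: ref 2 -> FAULT, frames=[1,2,-,-] (faults so far: 2)
  step 2: ref 1 -> HIT, frames=[1,2,-,-] (faults so far: 2)
  step 3: ref 1 -> HIT, frames=[1,2,-,-] (faults so far: 2)
  step 4: ref 7 -> FAULT, frames=[1,2,7,-] (faults so far: 3)
  step 5: ref 3 -> FAULT, frames=[1,2,7,3] (faults so far: 4)
  step 6: ref 2 -> HIT, frames=[1,2,7,3] (faults so far: 4)
  step 7: ref 7 -> HIT, frames=[1,2,7,3] (faults so far: 4)
  step 8: ref 1 -> HIT, frames=[1,2,7,3] (faults so far: 4)
  step 9: ref 6 -> FAULT, evict 2, frames=[1,6,7,3] (faults so far: 5)
  step 10: ref 1 -> HIT, frames=[1,6,7,3] (faults so far: 5)
  Optimal total faults: 5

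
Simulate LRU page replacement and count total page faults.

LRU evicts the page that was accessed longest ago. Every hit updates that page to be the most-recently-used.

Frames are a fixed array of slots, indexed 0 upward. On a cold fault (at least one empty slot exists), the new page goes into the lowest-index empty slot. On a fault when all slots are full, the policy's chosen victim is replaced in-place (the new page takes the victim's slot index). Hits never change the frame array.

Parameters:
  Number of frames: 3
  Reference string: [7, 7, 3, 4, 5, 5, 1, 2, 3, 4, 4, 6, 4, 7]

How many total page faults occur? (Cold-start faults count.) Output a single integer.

Answer: 10

Derivation:
Step 0: ref 7 → FAULT, frames=[7,-,-]
Step 1: ref 7 → HIT, frames=[7,-,-]
Step 2: ref 3 → FAULT, frames=[7,3,-]
Step 3: ref 4 → FAULT, frames=[7,3,4]
Step 4: ref 5 → FAULT (evict 7), frames=[5,3,4]
Step 5: ref 5 → HIT, frames=[5,3,4]
Step 6: ref 1 → FAULT (evict 3), frames=[5,1,4]
Step 7: ref 2 → FAULT (evict 4), frames=[5,1,2]
Step 8: ref 3 → FAULT (evict 5), frames=[3,1,2]
Step 9: ref 4 → FAULT (evict 1), frames=[3,4,2]
Step 10: ref 4 → HIT, frames=[3,4,2]
Step 11: ref 6 → FAULT (evict 2), frames=[3,4,6]
Step 12: ref 4 → HIT, frames=[3,4,6]
Step 13: ref 7 → FAULT (evict 3), frames=[7,4,6]
Total faults: 10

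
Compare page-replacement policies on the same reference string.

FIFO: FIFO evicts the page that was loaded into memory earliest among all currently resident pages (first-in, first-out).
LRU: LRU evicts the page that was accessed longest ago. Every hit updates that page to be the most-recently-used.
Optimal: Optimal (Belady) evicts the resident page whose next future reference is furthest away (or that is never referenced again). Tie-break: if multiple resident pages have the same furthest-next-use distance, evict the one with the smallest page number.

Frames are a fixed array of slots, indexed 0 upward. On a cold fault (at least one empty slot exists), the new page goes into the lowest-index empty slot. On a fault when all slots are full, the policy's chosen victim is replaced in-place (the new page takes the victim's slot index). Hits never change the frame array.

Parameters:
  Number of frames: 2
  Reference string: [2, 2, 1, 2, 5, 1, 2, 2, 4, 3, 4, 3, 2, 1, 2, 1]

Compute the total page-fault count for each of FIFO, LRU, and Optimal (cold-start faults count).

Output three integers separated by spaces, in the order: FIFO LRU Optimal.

Answer: 8 9 8

Derivation:
--- FIFO ---
  step 0: ref 2 -> FAULT, frames=[2,-] (faults so far: 1)
  step 1: ref 2 -> HIT, frames=[2,-] (faults so far: 1)
  step 2: ref 1 -> FAULT, frames=[2,1] (faults so far: 2)
  step 3: ref 2 -> HIT, frames=[2,1] (faults so far: 2)
  step 4: ref 5 -> FAULT, evict 2, frames=[5,1] (faults so far: 3)
  step 5: ref 1 -> HIT, frames=[5,1] (faults so far: 3)
  step 6: ref 2 -> FAULT, evict 1, frames=[5,2] (faults so far: 4)
  step 7: ref 2 -> HIT, frames=[5,2] (faults so far: 4)
  step 8: ref 4 -> FAULT, evict 5, frames=[4,2] (faults so far: 5)
  step 9: ref 3 -> FAULT, evict 2, frames=[4,3] (faults so far: 6)
  step 10: ref 4 -> HIT, frames=[4,3] (faults so far: 6)
  step 11: ref 3 -> HIT, frames=[4,3] (faults so far: 6)
  step 12: ref 2 -> FAULT, evict 4, frames=[2,3] (faults so far: 7)
  step 13: ref 1 -> FAULT, evict 3, frames=[2,1] (faults so far: 8)
  step 14: ref 2 -> HIT, frames=[2,1] (faults so far: 8)
  step 15: ref 1 -> HIT, frames=[2,1] (faults so far: 8)
  FIFO total faults: 8
--- LRU ---
  step 0: ref 2 -> FAULT, frames=[2,-] (faults so far: 1)
  step 1: ref 2 -> HIT, frames=[2,-] (faults so far: 1)
  step 2: ref 1 -> FAULT, frames=[2,1] (faults so far: 2)
  step 3: ref 2 -> HIT, frames=[2,1] (faults so far: 2)
  step 4: ref 5 -> FAULT, evict 1, frames=[2,5] (faults so far: 3)
  step 5: ref 1 -> FAULT, evict 2, frames=[1,5] (faults so far: 4)
  step 6: ref 2 -> FAULT, evict 5, frames=[1,2] (faults so far: 5)
  step 7: ref 2 -> HIT, frames=[1,2] (faults so far: 5)
  step 8: ref 4 -> FAULT, evict 1, frames=[4,2] (faults so far: 6)
  step 9: ref 3 -> FAULT, evict 2, frames=[4,3] (faults so far: 7)
  step 10: ref 4 -> HIT, frames=[4,3] (faults so far: 7)
  step 11: ref 3 -> HIT, frames=[4,3] (faults so far: 7)
  step 12: ref 2 -> FAULT, evict 4, frames=[2,3] (faults so far: 8)
  step 13: ref 1 -> FAULT, evict 3, frames=[2,1] (faults so far: 9)
  step 14: ref 2 -> HIT, frames=[2,1] (faults so far: 9)
  step 15: ref 1 -> HIT, frames=[2,1] (faults so far: 9)
  LRU total faults: 9
--- Optimal ---
  step 0: ref 2 -> FAULT, frames=[2,-] (faults so far: 1)
  step 1: ref 2 -> HIT, frames=[2,-] (faults so far: 1)
  step 2: ref 1 -> FAULT, frames=[2,1] (faults so far: 2)
  step 3: ref 2 -> HIT, frames=[2,1] (faults so far: 2)
  step 4: ref 5 -> FAULT, evict 2, frames=[5,1] (faults so far: 3)
  step 5: ref 1 -> HIT, frames=[5,1] (faults so far: 3)
  step 6: ref 2 -> FAULT, evict 5, frames=[2,1] (faults so far: 4)
  step 7: ref 2 -> HIT, frames=[2,1] (faults so far: 4)
  step 8: ref 4 -> FAULT, evict 1, frames=[2,4] (faults so far: 5)
  step 9: ref 3 -> FAULT, evict 2, frames=[3,4] (faults so far: 6)
  step 10: ref 4 -> HIT, frames=[3,4] (faults so far: 6)
  step 11: ref 3 -> HIT, frames=[3,4] (faults so far: 6)
  step 12: ref 2 -> FAULT, evict 3, frames=[2,4] (faults so far: 7)
  step 13: ref 1 -> FAULT, evict 4, frames=[2,1] (faults so far: 8)
  step 14: ref 2 -> HIT, frames=[2,1] (faults so far: 8)
  step 15: ref 1 -> HIT, frames=[2,1] (faults so far: 8)
  Optimal total faults: 8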